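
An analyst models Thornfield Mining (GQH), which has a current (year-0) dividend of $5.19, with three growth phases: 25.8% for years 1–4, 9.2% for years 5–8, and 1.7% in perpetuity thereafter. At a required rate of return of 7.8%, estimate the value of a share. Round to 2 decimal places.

Three-stage DDM. Project D₁…D_8; terminal Gordon value at t=8 with g = 0.017; discount at r = 0.078.
D_1 = 6.5290
D_2 = 8.2135
D_3 = 10.3326
D_4 = 12.9984
D_5 = 14.1943
D_6 = 15.5001
D_7 = 16.9261
D_8 = 18.4833
TV_8 = 18.7976/(0.078−0.017) = 308.1567
P₀ = Σ Dₜ/(1+r)ᵗ + TV_8/(1+r)^8 = 239.7402

$239.74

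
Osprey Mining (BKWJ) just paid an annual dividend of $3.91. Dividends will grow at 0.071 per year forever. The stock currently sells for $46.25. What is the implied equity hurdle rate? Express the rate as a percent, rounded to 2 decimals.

16.15%

Rearranging the constant-growth DDM: r = D₁/P₀ + g.
D₁ = 3.91 × (1 + 0.071) = 4.1876.
r = 4.1876 / 46.25 + 0.071 = 0.09054 + 0.071 = 0.16154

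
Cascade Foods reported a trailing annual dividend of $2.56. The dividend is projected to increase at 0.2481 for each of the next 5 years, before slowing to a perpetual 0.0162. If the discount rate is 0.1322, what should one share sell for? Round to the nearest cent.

Two-stage DDM. Project D₁…D_5 at 0.2481, terminal growth 0.0162, discount at r = 0.1322.
D_1 = 3.1951
D_2 = 3.9878
D_3 = 4.9772
D_4 = 6.2121
D_5 = 7.7533
Terminal value at t=5: TV = D_6/(r−g) = 7.8789/(0.1322−0.0162) = 67.9216
P₀ = 3.1951/(1+0.1322)^1 + 3.9878/(1+0.1322)^2 + 4.9772/(1+0.1322)^3 + 6.2121/(1+0.1322)^4 + 7.7533/(1+0.1322)^5 + 67.9216/(1+0.1322)^5 = 53.8187

$53.82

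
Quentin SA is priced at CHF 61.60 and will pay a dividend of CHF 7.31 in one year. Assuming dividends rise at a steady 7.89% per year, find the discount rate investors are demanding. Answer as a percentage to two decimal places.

19.76%

Rearranging the constant-growth DDM: r = D₁/P₀ + g.
r = 7.3100 / 61.60 + 0.0789 = 0.11867 + 0.0789 = 0.19757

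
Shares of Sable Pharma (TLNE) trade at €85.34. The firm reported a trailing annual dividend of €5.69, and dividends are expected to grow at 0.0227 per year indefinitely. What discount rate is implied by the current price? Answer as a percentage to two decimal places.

9.09%

Rearranging the constant-growth DDM: r = D₁/P₀ + g.
D₁ = 5.69 × (1 + 0.0227) = 5.8192.
r = 5.8192 / 85.34 + 0.0227 = 0.06819 + 0.0227 = 0.09089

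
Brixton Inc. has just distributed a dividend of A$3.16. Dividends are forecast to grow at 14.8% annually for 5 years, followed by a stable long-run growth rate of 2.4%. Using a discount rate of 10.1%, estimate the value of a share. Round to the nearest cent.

Two-stage DDM. Project D₁…D_5 at 0.148, terminal growth 0.024, discount at r = 0.101.
D_1 = 3.6277
D_2 = 4.1646
D_3 = 4.7809
D_4 = 5.4885
D_5 = 6.3008
Terminal value at t=5: TV = D_6/(r−g) = 6.4520/(0.101−0.024) = 83.7926
P₀ = 3.6277/(1+0.101)^1 + 4.1646/(1+0.101)^2 + 4.7809/(1+0.101)^3 + 5.4885/(1+0.101)^4 + 6.3008/(1+0.101)^5 + 83.7926/(1+0.101)^5 = 69.7351

A$69.74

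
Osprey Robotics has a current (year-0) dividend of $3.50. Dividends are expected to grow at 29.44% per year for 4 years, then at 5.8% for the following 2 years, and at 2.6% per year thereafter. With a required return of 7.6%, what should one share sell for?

$182.41

Three-stage DDM. Project D₁…D_6; terminal Gordon value at t=6 with g = 0.026; discount at r = 0.076.
D_1 = 4.5304
D_2 = 5.8641
D_3 = 7.5906
D_4 = 9.8252
D_5 = 10.3951
D_6 = 10.9980
TV_6 = 11.2839/(0.076−0.026) = 225.6788
P₀ = Σ Dₜ/(1+r)ᵗ + TV_6/(1+r)^6 = 182.4098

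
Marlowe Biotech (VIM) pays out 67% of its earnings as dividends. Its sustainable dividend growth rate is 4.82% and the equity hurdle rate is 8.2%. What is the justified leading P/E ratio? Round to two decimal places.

19.82

Justified leading P/E = b/(r−g) = 0.67/(0.082−0.0482) = 19.8225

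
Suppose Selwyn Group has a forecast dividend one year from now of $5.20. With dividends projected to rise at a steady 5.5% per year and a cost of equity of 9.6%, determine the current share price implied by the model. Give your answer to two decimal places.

Gordon growth model: P₀ = D₁/(r − g), with D₁ = 5.20 given directly.
P₀ = 5.2000 / (0.096 − 0.055) = 5.2000 / 0.041 = 126.8293

$126.83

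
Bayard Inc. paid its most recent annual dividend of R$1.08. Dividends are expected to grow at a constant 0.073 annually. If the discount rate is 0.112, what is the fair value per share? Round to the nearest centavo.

Gordon growth model: P₀ = D₁/(r − g). D₁ = 1.08 × (1 + 0.073) = 1.1588.
P₀ = 1.1588 / (0.112 − 0.073) = 1.1588 / 0.039 = 29.7138

R$29.71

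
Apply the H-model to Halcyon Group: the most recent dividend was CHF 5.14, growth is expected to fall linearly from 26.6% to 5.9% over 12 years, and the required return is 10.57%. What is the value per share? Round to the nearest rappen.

H-model: P₀ = D₀[(1+g_L) + H(g_S−g_L)]/(r−g_L), with H = 12/2 = 6.
P₀ = 5.14 × [(1+0.059) + 6×(0.266−0.059)] / (0.1057−0.059)
   = 5.14 × 2.3010 / 0.0467 = 253.2578

CHF 253.26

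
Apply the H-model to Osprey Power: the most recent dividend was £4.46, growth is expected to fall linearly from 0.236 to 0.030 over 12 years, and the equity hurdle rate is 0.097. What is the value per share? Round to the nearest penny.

£150.84

H-model: P₀ = D₀[(1+g_L) + H(g_S−g_L)]/(r−g_L), with H = 12/2 = 6.
P₀ = 4.46 × [(1+0.03) + 6×(0.236−0.03)] / (0.097−0.03)
   = 4.46 × 2.2660 / 0.067 = 150.8412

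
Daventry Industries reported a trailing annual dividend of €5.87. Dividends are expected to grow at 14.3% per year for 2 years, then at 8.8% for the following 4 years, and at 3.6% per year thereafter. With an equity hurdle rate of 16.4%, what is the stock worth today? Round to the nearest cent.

€65.57

Three-stage DDM. Project D₁…D_6; terminal Gordon value at t=6 with g = 0.036; discount at r = 0.164.
D_1 = 6.7094
D_2 = 7.6689
D_3 = 8.3437
D_4 = 9.0780
D_5 = 9.8768
D_6 = 10.7460
TV_6 = 11.1328/(0.164−0.036) = 86.9753
P₀ = Σ Dₜ/(1+r)ᵗ + TV_6/(1+r)^6 = 65.5711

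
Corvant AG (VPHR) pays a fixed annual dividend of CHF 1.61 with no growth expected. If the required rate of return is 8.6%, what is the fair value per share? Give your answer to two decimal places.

CHF 18.72

Zero-growth DDM (perpetuity): P₀ = D/r = 1.61 / 0.086 = 18.7209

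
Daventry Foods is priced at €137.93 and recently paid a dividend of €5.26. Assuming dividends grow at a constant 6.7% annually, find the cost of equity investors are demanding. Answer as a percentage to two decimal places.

Rearranging the constant-growth DDM: r = D₁/P₀ + g.
D₁ = 5.26 × (1 + 0.067) = 5.6124.
r = 5.6124 / 137.93 + 0.067 = 0.04069 + 0.067 = 0.10769

10.77%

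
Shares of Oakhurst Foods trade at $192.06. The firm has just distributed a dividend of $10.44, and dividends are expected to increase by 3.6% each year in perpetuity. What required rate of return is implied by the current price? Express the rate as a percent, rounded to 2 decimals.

9.23%

Rearranging the constant-growth DDM: r = D₁/P₀ + g.
D₁ = 10.44 × (1 + 0.036) = 10.8158.
r = 10.8158 / 192.06 + 0.036 = 0.05631 + 0.036 = 0.09231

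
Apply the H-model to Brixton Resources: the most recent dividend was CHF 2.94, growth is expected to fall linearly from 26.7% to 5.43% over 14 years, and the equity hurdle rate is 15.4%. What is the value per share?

CHF 75.00

H-model: P₀ = D₀[(1+g_L) + H(g_S−g_L)]/(r−g_L), with H = 14/2 = 7.
P₀ = 2.94 × [(1+0.0543) + 7×(0.267−0.0543)] / (0.154−0.0543)
   = 2.94 × 2.5432 / 0.0997 = 74.9951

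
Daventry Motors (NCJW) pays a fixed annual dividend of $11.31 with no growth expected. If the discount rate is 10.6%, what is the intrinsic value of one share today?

Zero-growth DDM (perpetuity): P₀ = D/r = 11.31 / 0.106 = 106.6981

$106.70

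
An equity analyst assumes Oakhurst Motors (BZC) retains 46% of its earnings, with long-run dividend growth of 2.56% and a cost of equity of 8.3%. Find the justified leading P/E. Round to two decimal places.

9.41

Payout ratio b = 1 − 0.46 = 0.54.
Justified leading P/E = b/(r−g) = 0.54/(0.083−0.0256) = 9.4077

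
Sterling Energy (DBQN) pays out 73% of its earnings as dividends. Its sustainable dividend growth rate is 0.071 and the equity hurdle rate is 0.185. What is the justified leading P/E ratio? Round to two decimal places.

Justified leading P/E = b/(r−g) = 0.73/(0.185−0.071) = 6.4035

6.40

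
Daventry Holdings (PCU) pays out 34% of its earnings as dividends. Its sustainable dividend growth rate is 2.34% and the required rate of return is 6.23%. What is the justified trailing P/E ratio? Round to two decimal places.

Justified trailing P/E = b(1+g)/(r−g) = 0.34×(1+0.0234)/(0.0623−0.0234) = 8.9449

8.94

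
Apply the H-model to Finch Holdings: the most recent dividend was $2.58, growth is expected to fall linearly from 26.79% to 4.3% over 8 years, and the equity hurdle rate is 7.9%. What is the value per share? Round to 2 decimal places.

H-model: P₀ = D₀[(1+g_L) + H(g_S−g_L)]/(r−g_L), with H = 8/2 = 4.
P₀ = 2.58 × [(1+0.043) + 4×(0.2679−0.043)] / (0.079−0.043)
   = 2.58 × 1.9426 / 0.036 = 139.2197

$139.22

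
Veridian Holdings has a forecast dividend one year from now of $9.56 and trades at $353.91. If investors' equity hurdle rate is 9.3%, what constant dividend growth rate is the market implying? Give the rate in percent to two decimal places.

From P₀ = D₁/(r − g), the implied growth is g = r − D₁/P₀.
g = 0.093 − 9.56/353.91 = 0.093 − 0.02701 = 0.06599

6.60%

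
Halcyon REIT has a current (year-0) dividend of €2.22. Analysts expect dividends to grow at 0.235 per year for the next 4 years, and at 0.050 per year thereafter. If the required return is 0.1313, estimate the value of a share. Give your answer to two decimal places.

€51.83

Two-stage DDM. Project D₁…D_4 at 0.235, terminal growth 0.05, discount at r = 0.1313.
D_1 = 2.7417
D_2 = 3.3860
D_3 = 4.1817
D_4 = 5.1644
Terminal value at t=4: TV = D_5/(r−g) = 5.4226/(0.1313−0.05) = 66.6990
P₀ = 2.7417/(1+0.1313)^1 + 3.3860/(1+0.1313)^2 + 4.1817/(1+0.1313)^3 + 5.1644/(1+0.1313)^4 + 66.6990/(1+0.1313)^4 = 51.8302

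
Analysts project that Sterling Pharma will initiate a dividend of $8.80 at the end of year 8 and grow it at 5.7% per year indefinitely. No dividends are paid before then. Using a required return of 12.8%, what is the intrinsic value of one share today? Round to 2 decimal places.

$53.34

Deferred-dividend DDM. At t=7 the remaining stream is a growing perpetuity with first payment D_8 = 8.80.
V_7 = D_8/(r−g) = 8.80/(0.128−0.057) = 123.9437
P₀ = V_7/(1+r)^7 = 123.9437/(1+0.128)^7 = 53.3409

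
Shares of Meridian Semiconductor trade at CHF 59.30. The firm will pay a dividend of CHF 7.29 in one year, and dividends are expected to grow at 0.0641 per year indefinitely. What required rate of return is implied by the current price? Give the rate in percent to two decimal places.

Rearranging the constant-growth DDM: r = D₁/P₀ + g.
r = 7.2900 / 59.30 + 0.0641 = 0.12293 + 0.0641 = 0.18703

18.70%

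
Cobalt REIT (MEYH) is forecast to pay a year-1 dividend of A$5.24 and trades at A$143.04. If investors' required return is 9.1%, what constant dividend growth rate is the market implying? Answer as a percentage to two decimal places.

From P₀ = D₁/(r − g), the implied growth is g = r − D₁/P₀.
g = 0.091 − 5.24/143.04 = 0.091 − 0.03663 = 0.05437

5.44%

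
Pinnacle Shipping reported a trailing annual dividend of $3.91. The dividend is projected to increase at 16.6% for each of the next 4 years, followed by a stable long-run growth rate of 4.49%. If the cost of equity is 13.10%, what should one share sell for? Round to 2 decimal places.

Two-stage DDM. Project D₁…D_4 at 0.166, terminal growth 0.0449, discount at r = 0.131.
D_1 = 4.5591
D_2 = 5.3159
D_3 = 6.1983
D_4 = 7.2272
Terminal value at t=4: TV = D_5/(r−g) = 7.5517/(0.131−0.0449) = 87.7087
P₀ = 4.5591/(1+0.131)^1 + 5.3159/(1+0.131)^2 + 6.1983/(1+0.131)^3 + 7.2272/(1+0.131)^4 + 87.7087/(1+0.131)^4 = 70.4914

$70.49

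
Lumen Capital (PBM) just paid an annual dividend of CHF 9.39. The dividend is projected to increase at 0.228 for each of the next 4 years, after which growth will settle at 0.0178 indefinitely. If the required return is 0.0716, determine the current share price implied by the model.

Two-stage DDM. Project D₁…D_4 at 0.228, terminal growth 0.0178, discount at r = 0.0716.
D_1 = 11.5309
D_2 = 14.1600
D_3 = 17.3884
D_4 = 21.3530
Terminal value at t=4: TV = D_5/(r−g) = 21.7331/(0.0716−0.0178) = 403.9608
P₀ = 11.5309/(1+0.0716)^1 + 14.1600/(1+0.0716)^2 + 17.3884/(1+0.0716)^3 + 21.3530/(1+0.0716)^4 + 403.9608/(1+0.0716)^4 = 359.7584

CHF 359.76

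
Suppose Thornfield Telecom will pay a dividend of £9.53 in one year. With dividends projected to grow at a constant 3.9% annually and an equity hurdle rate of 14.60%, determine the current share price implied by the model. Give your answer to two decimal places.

Gordon growth model: P₀ = D₁/(r − g), with D₁ = 9.53 given directly.
P₀ = 9.5300 / (0.146 − 0.039) = 9.5300 / 0.107 = 89.0654

£89.07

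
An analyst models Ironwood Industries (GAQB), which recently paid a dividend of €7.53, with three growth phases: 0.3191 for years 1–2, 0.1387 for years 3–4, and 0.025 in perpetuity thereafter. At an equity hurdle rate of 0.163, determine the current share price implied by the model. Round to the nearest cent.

Three-stage DDM. Project D₁…D_4; terminal Gordon value at t=4 with g = 0.025; discount at r = 0.163.
D_1 = 9.9328
D_2 = 13.1024
D_3 = 14.9197
D_4 = 16.9890
TV_4 = 17.4138/(0.163−0.025) = 126.1868
P₀ = Σ Dₜ/(1+r)ᵗ + TV_4/(1+r)^4 = 105.9743

€105.97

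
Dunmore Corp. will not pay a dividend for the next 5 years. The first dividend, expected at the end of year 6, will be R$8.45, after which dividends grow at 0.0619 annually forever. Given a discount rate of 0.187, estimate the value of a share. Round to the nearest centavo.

R$28.66

Deferred-dividend DDM. At t=5 the remaining stream is a growing perpetuity with first payment D_6 = 8.45.
V_5 = D_6/(r−g) = 8.45/(0.187−0.0619) = 67.5460
P₀ = V_5/(1+r)^5 = 67.5460/(1+0.187)^5 = 28.6646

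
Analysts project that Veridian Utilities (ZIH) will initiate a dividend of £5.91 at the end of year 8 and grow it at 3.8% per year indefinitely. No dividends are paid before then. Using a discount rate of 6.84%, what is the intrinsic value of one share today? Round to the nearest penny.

£122.34

Deferred-dividend DDM. At t=7 the remaining stream is a growing perpetuity with first payment D_8 = 5.91.
V_7 = D_8/(r−g) = 5.91/(0.0684−0.038) = 194.4079
P₀ = V_7/(1+r)^7 = 194.4079/(1+0.0684)^7 = 122.3423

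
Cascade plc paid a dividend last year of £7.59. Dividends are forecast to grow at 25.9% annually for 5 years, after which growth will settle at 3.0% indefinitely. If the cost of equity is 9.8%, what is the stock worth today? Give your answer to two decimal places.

Two-stage DDM. Project D₁…D_5 at 0.259, terminal growth 0.03, discount at r = 0.098.
D_1 = 9.5558
D_2 = 12.0308
D_3 = 15.1467
D_4 = 19.0697
D_5 = 24.0088
Terminal value at t=5: TV = D_6/(r−g) = 24.7291/(0.098−0.03) = 363.6627
P₀ = 9.5558/(1+0.098)^1 + 12.0308/(1+0.098)^2 + 15.1467/(1+0.098)^3 + 19.0697/(1+0.098)^4 + 24.0088/(1+0.098)^5 + 363.6627/(1+0.098)^5 = 286.1580

£286.16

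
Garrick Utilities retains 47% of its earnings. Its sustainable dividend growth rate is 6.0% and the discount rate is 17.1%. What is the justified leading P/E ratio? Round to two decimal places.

4.77

Payout ratio b = 1 − 0.47 = 0.53.
Justified leading P/E = b/(r−g) = 0.53/(0.171−0.06) = 4.7748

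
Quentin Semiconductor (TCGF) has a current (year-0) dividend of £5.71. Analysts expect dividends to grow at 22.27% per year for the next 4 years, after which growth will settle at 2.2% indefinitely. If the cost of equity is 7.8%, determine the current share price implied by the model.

£204.07

Two-stage DDM. Project D₁…D_4 at 0.2227, terminal growth 0.022, discount at r = 0.078.
D_1 = 6.9816
D_2 = 8.5364
D_3 = 10.4375
D_4 = 12.7619
Terminal value at t=4: TV = D_5/(r−g) = 13.0427/(0.078−0.022) = 232.9049
P₀ = 6.9816/(1+0.078)^1 + 8.5364/(1+0.078)^2 + 10.4375/(1+0.078)^3 + 12.7619/(1+0.078)^4 + 232.9049/(1+0.078)^4 = 204.0703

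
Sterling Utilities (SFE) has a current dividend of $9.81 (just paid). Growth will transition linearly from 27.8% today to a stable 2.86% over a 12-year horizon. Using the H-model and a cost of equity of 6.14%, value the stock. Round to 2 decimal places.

$755.19

H-model: P₀ = D₀[(1+g_L) + H(g_S−g_L)]/(r−g_L), with H = 12/2 = 6.
P₀ = 9.81 × [(1+0.0286) + 6×(0.278−0.0286)] / (0.0614−0.0286)
   = 9.81 × 2.5250 / 0.0328 = 755.1905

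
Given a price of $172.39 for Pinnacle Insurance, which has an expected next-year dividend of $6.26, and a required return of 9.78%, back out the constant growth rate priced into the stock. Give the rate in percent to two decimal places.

From P₀ = D₁/(r − g), the implied growth is g = r − D₁/P₀.
g = 0.0978 − 6.26/172.39 = 0.0978 − 0.03631 = 0.06149

6.15%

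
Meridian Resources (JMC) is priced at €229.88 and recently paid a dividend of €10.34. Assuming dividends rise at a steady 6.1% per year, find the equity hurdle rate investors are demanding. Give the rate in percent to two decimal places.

10.87%

Rearranging the constant-growth DDM: r = D₁/P₀ + g.
D₁ = 10.34 × (1 + 0.061) = 10.9707.
r = 10.9707 / 229.88 + 0.061 = 0.04772 + 0.061 = 0.10872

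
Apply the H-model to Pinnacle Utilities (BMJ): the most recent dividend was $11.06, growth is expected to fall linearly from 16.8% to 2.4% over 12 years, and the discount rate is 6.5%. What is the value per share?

H-model: P₀ = D₀[(1+g_L) + H(g_S−g_L)]/(r−g_L), with H = 12/2 = 6.
P₀ = 11.06 × [(1+0.024) + 6×(0.168−0.024)] / (0.065−0.024)
   = 11.06 × 1.8880 / 0.041 = 509.2995

$509.30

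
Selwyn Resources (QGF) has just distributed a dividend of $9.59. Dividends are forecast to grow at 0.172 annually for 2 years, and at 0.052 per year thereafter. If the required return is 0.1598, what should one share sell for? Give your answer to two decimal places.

$115.05

Two-stage DDM. Project D₁…D_2 at 0.172, terminal growth 0.052, discount at r = 0.1598.
D_1 = 11.2395
D_2 = 13.1727
Terminal value at t=2: TV = D_3/(r−g) = 13.8576/(0.1598−0.052) = 128.5496
P₀ = 11.2395/(1+0.1598)^1 + 13.1727/(1+0.1598)^2 + 128.5496/(1+0.1598)^2 = 115.0500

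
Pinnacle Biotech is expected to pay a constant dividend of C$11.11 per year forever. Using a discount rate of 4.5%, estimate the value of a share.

Zero-growth DDM (perpetuity): P₀ = D/r = 11.11 / 0.045 = 246.8889

C$246.89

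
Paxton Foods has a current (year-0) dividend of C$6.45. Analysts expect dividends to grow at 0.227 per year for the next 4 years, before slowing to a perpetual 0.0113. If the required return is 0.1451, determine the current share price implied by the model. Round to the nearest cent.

Two-stage DDM. Project D₁…D_4 at 0.227, terminal growth 0.0113, discount at r = 0.1451.
D_1 = 7.9142
D_2 = 9.7107
D_3 = 11.9150
D_4 = 14.6197
Terminal value at t=4: TV = D_5/(r−g) = 14.7849/(0.1451−0.0113) = 110.4999
P₀ = 7.9142/(1+0.1451)^1 + 9.7107/(1+0.1451)^2 + 11.9150/(1+0.1451)^3 + 14.6197/(1+0.1451)^4 + 110.4999/(1+0.1451)^4 = 95.0221

C$95.02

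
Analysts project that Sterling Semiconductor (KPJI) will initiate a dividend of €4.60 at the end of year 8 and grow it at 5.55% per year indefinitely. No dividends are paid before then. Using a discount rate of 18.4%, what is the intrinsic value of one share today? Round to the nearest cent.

Deferred-dividend DDM. At t=7 the remaining stream is a growing perpetuity with first payment D_8 = 4.60.
V_7 = D_8/(r−g) = 4.60/(0.184−0.0555) = 35.7977
P₀ = V_7/(1+r)^7 = 35.7977/(1+0.184)^7 = 10.9747

€10.97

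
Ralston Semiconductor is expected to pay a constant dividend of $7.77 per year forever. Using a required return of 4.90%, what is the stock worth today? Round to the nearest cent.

$158.57

Zero-growth DDM (perpetuity): P₀ = D/r = 7.77 / 0.049 = 158.5714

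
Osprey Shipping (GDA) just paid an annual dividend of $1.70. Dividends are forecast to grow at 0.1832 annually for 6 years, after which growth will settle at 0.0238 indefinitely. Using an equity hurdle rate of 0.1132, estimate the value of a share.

$40.77

Two-stage DDM. Project D₁…D_6 at 0.1832, terminal growth 0.0238, discount at r = 0.1132.
D_1 = 2.0114
D_2 = 2.3799
D_3 = 2.8159
D_4 = 3.3318
D_5 = 3.9422
D_6 = 4.6644
Terminal value at t=6: TV = D_7/(r−g) = 4.7754/(0.1132−0.0238) = 53.4165
P₀ = 2.0114/(1+0.1132)^1 + 2.3799/(1+0.1132)^2 + 2.8159/(1+0.1132)^3 + 3.3318/(1+0.1132)^4 + 3.9422/(1+0.1132)^5 + 4.6644/(1+0.1132)^6 + 53.4165/(1+0.1132)^6 = 40.7651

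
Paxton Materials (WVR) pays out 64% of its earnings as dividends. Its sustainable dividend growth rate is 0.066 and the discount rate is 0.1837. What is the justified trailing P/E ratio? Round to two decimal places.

Justified trailing P/E = b(1+g)/(r−g) = 0.64×(1+0.066)/(0.1837−0.066) = 5.7964

5.80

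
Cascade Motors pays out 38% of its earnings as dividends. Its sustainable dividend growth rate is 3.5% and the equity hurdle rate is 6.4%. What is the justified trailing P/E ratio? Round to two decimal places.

Justified trailing P/E = b(1+g)/(r−g) = 0.38×(1+0.035)/(0.064−0.035) = 13.5621

13.56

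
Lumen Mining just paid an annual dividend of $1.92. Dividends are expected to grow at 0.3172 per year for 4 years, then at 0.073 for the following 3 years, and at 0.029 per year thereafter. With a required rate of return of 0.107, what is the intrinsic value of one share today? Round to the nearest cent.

$69.18

Three-stage DDM. Project D₁…D_7; terminal Gordon value at t=7 with g = 0.029; discount at r = 0.107.
D_1 = 2.5290
D_2 = 3.3312
D_3 = 4.3879
D_4 = 5.7797
D_5 = 6.2017
D_6 = 6.6544
D_7 = 7.1401
TV_7 = 7.3472/(0.107−0.029) = 94.1950
P₀ = Σ Dₜ/(1+r)ᵗ + TV_7/(1+r)^7 = 69.1751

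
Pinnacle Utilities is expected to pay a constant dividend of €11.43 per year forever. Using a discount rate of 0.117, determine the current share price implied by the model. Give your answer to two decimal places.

Zero-growth DDM (perpetuity): P₀ = D/r = 11.43 / 0.117 = 97.6923

€97.69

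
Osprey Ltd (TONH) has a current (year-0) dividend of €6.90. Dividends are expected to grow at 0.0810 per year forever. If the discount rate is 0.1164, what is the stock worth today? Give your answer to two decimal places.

Gordon growth model: P₀ = D₁/(r − g). D₁ = 6.90 × (1 + 0.081) = 7.4589.
P₀ = 7.4589 / (0.1164 − 0.081) = 7.4589 / 0.0354 = 210.7034

€210.70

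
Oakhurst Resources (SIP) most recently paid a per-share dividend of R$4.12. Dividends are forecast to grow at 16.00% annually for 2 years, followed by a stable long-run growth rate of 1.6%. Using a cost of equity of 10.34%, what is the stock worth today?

R$61.82

Two-stage DDM. Project D₁…D_2 at 0.16, terminal growth 0.016, discount at r = 0.1034.
D_1 = 4.7792
D_2 = 5.5439
Terminal value at t=2: TV = D_3/(r−g) = 5.6326/(0.1034−0.016) = 64.4459
P₀ = 4.7792/(1+0.1034)^1 + 5.5439/(1+0.1034)^2 + 64.4459/(1+0.1034)^2 = 61.8182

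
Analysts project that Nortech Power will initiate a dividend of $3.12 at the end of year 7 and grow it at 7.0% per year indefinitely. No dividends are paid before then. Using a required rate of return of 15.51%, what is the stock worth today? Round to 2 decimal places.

Deferred-dividend DDM. At t=6 the remaining stream is a growing perpetuity with first payment D_7 = 3.12.
V_6 = D_7/(r−g) = 3.12/(0.1551−0.07) = 36.6627
P₀ = V_6/(1+r)^6 = 36.6627/(1+0.1551)^6 = 15.4350

$15.44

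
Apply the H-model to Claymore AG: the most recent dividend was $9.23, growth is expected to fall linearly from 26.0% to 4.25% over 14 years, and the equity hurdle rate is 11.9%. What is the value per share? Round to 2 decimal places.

$309.48

H-model: P₀ = D₀[(1+g_L) + H(g_S−g_L)]/(r−g_L), with H = 14/2 = 7.
P₀ = 9.23 × [(1+0.0425) + 7×(0.26−0.0425)] / (0.119−0.0425)
   = 9.23 × 2.5650 / 0.0765 = 309.4765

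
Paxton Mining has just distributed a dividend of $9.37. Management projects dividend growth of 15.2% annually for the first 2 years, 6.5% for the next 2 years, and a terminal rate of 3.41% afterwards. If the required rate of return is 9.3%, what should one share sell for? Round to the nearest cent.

$213.81

Three-stage DDM. Project D₁…D_4; terminal Gordon value at t=4 with g = 0.0341; discount at r = 0.093.
D_1 = 10.7942
D_2 = 12.4350
D_3 = 13.2432
D_4 = 14.1040
TV_4 = 14.5850/(0.093−0.0341) = 247.6230
P₀ = Σ Dₜ/(1+r)ᵗ + TV_4/(1+r)^4 = 213.8137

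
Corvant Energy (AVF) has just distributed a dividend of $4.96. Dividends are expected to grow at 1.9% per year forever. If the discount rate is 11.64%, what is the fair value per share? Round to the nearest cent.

Gordon growth model: P₀ = D₁/(r − g). D₁ = 4.96 × (1 + 0.019) = 5.0542.
P₀ = 5.0542 / (0.1164 − 0.019) = 5.0542 / 0.0974 = 51.8916

$51.89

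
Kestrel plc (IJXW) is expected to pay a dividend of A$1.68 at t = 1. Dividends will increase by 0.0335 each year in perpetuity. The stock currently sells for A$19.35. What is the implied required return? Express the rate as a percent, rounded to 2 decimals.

12.03%

Rearranging the constant-growth DDM: r = D₁/P₀ + g.
r = 1.6800 / 19.35 + 0.0335 = 0.08682 + 0.0335 = 0.12032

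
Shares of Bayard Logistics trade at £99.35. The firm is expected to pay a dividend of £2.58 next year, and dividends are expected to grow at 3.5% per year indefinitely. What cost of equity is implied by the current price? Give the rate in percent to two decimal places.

6.10%

Rearranging the constant-growth DDM: r = D₁/P₀ + g.
r = 2.5800 / 99.35 + 0.035 = 0.02597 + 0.035 = 0.06097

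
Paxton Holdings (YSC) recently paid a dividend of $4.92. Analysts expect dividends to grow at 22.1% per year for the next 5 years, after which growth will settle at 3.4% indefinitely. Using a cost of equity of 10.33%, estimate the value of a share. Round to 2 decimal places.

$155.55

Two-stage DDM. Project D₁…D_5 at 0.221, terminal growth 0.034, discount at r = 0.1033.
D_1 = 6.0073
D_2 = 7.3349
D_3 = 8.9560
D_4 = 10.9352
D_5 = 13.3519
Terminal value at t=5: TV = D_6/(r−g) = 13.8059/(0.1033−0.034) = 199.2190
P₀ = 6.0073/(1+0.1033)^1 + 7.3349/(1+0.1033)^2 + 8.9560/(1+0.1033)^3 + 10.9352/(1+0.1033)^4 + 13.3519/(1+0.1033)^5 + 199.2190/(1+0.1033)^5 = 155.5467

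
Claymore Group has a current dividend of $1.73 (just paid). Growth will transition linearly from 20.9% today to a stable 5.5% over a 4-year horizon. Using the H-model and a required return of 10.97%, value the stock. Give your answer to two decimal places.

H-model: P₀ = D₀[(1+g_L) + H(g_S−g_L)]/(r−g_L), with H = 4/2 = 2.
P₀ = 1.73 × [(1+0.055) + 2×(0.209−0.055)] / (0.1097−0.055)
   = 1.73 × 1.3630 / 0.0547 = 43.1077

$43.11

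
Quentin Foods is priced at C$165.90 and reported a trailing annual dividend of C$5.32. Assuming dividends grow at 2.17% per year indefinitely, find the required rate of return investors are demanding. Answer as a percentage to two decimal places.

5.45%

Rearranging the constant-growth DDM: r = D₁/P₀ + g.
D₁ = 5.32 × (1 + 0.0217) = 5.4354.
r = 5.4354 / 165.90 + 0.0217 = 0.03276 + 0.0217 = 0.05446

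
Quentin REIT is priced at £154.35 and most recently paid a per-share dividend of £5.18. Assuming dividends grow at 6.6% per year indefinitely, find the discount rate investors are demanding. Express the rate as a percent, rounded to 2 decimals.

Rearranging the constant-growth DDM: r = D₁/P₀ + g.
D₁ = 5.18 × (1 + 0.066) = 5.5219.
r = 5.5219 / 154.35 + 0.066 = 0.03578 + 0.066 = 0.10178

10.18%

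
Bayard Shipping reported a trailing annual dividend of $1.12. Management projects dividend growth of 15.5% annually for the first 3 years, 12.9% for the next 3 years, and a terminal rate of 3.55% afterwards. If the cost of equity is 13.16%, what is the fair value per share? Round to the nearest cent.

$19.80

Three-stage DDM. Project D₁…D_6; terminal Gordon value at t=6 with g = 0.0355; discount at r = 0.1316.
D_1 = 1.2936
D_2 = 1.4941
D_3 = 1.7257
D_4 = 1.9483
D_5 = 2.1996
D_6 = 2.4834
TV_6 = 2.5716/(0.1316−0.0355) = 26.7592
P₀ = Σ Dₜ/(1+r)ᵗ + TV_6/(1+r)^6 = 19.8015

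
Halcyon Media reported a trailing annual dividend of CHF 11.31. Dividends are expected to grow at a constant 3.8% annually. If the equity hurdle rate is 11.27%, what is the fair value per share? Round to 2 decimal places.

Gordon growth model: P₀ = D₁/(r − g). D₁ = 11.31 × (1 + 0.038) = 11.7398.
P₀ = 11.7398 / (0.1127 − 0.038) = 11.7398 / 0.0747 = 157.1590

CHF 157.16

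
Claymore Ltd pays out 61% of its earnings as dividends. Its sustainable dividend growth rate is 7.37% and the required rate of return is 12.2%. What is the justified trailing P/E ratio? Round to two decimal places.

Justified trailing P/E = b(1+g)/(r−g) = 0.61×(1+0.0737)/(0.122−0.0737) = 13.5602

13.56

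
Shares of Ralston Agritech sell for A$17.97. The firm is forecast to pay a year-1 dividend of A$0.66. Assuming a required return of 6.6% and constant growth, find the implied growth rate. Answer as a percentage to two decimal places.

From P₀ = D₁/(r − g), the implied growth is g = r − D₁/P₀.
g = 0.066 − 0.66/17.97 = 0.066 − 0.03673 = 0.02927

2.93%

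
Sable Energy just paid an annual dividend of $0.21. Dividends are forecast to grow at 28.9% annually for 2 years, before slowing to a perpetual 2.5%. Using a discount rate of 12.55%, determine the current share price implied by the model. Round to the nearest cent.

Two-stage DDM. Project D₁…D_2 at 0.289, terminal growth 0.025, discount at r = 0.1255.
D_1 = 0.2707
D_2 = 0.3489
Terminal value at t=2: TV = D_3/(r−g) = 0.3576/(0.1255−0.025) = 3.5586
P₀ = 0.2707/(1+0.1255)^1 + 0.3489/(1+0.1255)^2 + 3.5586/(1+0.1255)^2 = 3.3252

$3.33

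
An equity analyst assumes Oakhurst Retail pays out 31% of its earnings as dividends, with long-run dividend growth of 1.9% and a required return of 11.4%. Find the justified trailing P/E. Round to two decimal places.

3.33

Justified trailing P/E = b(1+g)/(r−g) = 0.31×(1+0.019)/(0.114−0.019) = 3.3252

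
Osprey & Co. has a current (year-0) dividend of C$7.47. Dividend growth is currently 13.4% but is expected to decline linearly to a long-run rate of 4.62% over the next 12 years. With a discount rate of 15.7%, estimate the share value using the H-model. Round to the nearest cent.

C$106.05

H-model: P₀ = D₀[(1+g_L) + H(g_S−g_L)]/(r−g_L), with H = 12/2 = 6.
P₀ = 7.47 × [(1+0.0462) + 6×(0.134−0.0462)] / (0.157−0.0462)
   = 7.47 × 1.5730 / 0.1108 = 106.0497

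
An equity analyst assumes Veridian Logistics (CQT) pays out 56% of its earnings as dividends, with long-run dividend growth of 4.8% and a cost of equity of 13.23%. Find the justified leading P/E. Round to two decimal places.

Justified leading P/E = b/(r−g) = 0.56/(0.1323−0.048) = 6.6429

6.64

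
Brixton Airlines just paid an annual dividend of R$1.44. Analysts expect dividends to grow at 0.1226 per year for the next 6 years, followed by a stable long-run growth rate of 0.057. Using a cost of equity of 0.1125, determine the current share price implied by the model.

Two-stage DDM. Project D₁…D_6 at 0.1226, terminal growth 0.057, discount at r = 0.1125.
D_1 = 1.6165
D_2 = 1.8147
D_3 = 2.0372
D_4 = 2.2870
D_5 = 2.5674
D_6 = 2.8821
Terminal value at t=6: TV = D_7/(r−g) = 3.0464/(0.1125−0.057) = 54.8902
P₀ = 1.6165/(1+0.1125)^1 + 1.8147/(1+0.1125)^2 + 2.0372/(1+0.1125)^3 + 2.2870/(1+0.1125)^4 + 2.5674/(1+0.1125)^5 + 2.8821/(1+0.1125)^6 + 54.8902/(1+0.1125)^6 = 37.8718

R$37.87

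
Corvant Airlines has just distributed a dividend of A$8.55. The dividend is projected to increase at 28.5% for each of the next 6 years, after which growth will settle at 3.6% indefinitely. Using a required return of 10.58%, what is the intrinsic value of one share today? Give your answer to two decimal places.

A$402.15

Two-stage DDM. Project D₁…D_6 at 0.285, terminal growth 0.036, discount at r = 0.1058.
D_1 = 10.9868
D_2 = 14.1180
D_3 = 18.1416
D_4 = 23.3120
D_5 = 29.9559
D_6 = 38.4933
Terminal value at t=6: TV = D_7/(r−g) = 39.8790/(0.1058−0.036) = 571.3329
P₀ = 10.9868/(1+0.1058)^1 + 14.1180/(1+0.1058)^2 + 18.1416/(1+0.1058)^3 + 23.3120/(1+0.1058)^4 + 29.9559/(1+0.1058)^5 + 38.4933/(1+0.1058)^6 + 571.3329/(1+0.1058)^6 = 402.1453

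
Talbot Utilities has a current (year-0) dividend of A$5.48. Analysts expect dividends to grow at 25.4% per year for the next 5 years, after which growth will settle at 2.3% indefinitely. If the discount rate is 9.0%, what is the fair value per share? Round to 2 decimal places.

Two-stage DDM. Project D₁…D_5 at 0.254, terminal growth 0.023, discount at r = 0.09.
D_1 = 6.8719
D_2 = 8.6174
D_3 = 10.8062
D_4 = 13.5510
D_5 = 16.9929
Terminal value at t=5: TV = D_6/(r−g) = 17.3838/(0.09−0.023) = 259.4592
P₀ = 6.8719/(1+0.09)^1 + 8.6174/(1+0.09)^2 + 10.8062/(1+0.09)^3 + 13.5510/(1+0.09)^4 + 16.9929/(1+0.09)^5 + 259.4592/(1+0.09)^5 = 211.1767

A$211.18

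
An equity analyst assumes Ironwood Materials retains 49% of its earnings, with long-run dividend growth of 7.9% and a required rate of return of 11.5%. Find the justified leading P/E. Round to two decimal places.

14.17

Payout ratio b = 1 − 0.49 = 0.51.
Justified leading P/E = b/(r−g) = 0.51/(0.115−0.079) = 14.1667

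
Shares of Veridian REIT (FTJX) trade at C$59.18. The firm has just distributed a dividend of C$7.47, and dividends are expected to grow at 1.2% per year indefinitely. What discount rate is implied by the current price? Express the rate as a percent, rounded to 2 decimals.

13.97%

Rearranging the constant-growth DDM: r = D₁/P₀ + g.
D₁ = 7.47 × (1 + 0.012) = 7.5596.
r = 7.5596 / 59.18 + 0.012 = 0.12774 + 0.012 = 0.13974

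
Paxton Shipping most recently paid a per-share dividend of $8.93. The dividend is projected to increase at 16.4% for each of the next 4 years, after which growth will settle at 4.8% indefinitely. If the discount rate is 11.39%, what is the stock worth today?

Two-stage DDM. Project D₁…D_4 at 0.164, terminal growth 0.048, discount at r = 0.1139.
D_1 = 10.3945
D_2 = 12.0992
D_3 = 14.0835
D_4 = 16.3932
Terminal value at t=4: TV = D_5/(r−g) = 17.1801/(0.1139−0.048) = 260.6989
P₀ = 10.3945/(1+0.1139)^1 + 12.0992/(1+0.1139)^2 + 14.0835/(1+0.1139)^3 + 16.3932/(1+0.1139)^4 + 260.6989/(1+0.1139)^4 = 209.2592

$209.26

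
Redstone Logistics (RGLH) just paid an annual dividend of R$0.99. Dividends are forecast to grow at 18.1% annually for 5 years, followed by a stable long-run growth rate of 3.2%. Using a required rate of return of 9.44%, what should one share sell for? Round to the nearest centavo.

R$30.22

Two-stage DDM. Project D₁…D_5 at 0.181, terminal growth 0.032, discount at r = 0.0944.
D_1 = 1.1692
D_2 = 1.3808
D_3 = 1.6307
D_4 = 1.9259
D_5 = 2.2745
Terminal value at t=5: TV = D_6/(r−g) = 2.3473/(0.0944−0.032) = 37.6166
P₀ = 1.1692/(1+0.0944)^1 + 1.3808/(1+0.0944)^2 + 1.6307/(1+0.0944)^3 + 1.9259/(1+0.0944)^4 + 2.2745/(1+0.0944)^5 + 37.6166/(1+0.0944)^5 = 30.2173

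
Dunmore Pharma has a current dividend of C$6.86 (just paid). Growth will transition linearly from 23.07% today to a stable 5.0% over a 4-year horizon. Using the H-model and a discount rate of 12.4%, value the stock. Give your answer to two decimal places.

H-model: P₀ = D₀[(1+g_L) + H(g_S−g_L)]/(r−g_L), with H = 4/2 = 2.
P₀ = 6.86 × [(1+0.05) + 2×(0.2307−0.05)] / (0.124−0.05)
   = 6.86 × 1.4114 / 0.074 = 130.8406

C$130.84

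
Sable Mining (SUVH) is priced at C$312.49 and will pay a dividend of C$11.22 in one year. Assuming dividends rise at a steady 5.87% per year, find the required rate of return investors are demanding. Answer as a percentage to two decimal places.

9.46%

Rearranging the constant-growth DDM: r = D₁/P₀ + g.
r = 11.2200 / 312.49 + 0.0587 = 0.03591 + 0.0587 = 0.09461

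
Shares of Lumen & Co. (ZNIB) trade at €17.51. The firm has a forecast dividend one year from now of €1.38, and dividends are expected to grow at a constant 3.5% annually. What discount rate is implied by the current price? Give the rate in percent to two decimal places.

Rearranging the constant-growth DDM: r = D₁/P₀ + g.
r = 1.3800 / 17.51 + 0.035 = 0.07881 + 0.035 = 0.11381

11.38%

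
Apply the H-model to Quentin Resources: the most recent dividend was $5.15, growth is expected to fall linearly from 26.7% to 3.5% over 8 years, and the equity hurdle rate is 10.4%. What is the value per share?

$146.51

H-model: P₀ = D₀[(1+g_L) + H(g_S−g_L)]/(r−g_L), with H = 8/2 = 4.
P₀ = 5.15 × [(1+0.035) + 4×(0.267−0.035)] / (0.104−0.035)
   = 5.15 × 1.9630 / 0.069 = 146.5138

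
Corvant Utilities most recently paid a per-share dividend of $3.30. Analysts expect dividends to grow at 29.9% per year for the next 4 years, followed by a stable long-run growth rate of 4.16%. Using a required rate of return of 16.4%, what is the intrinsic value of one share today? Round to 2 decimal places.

Two-stage DDM. Project D₁…D_4 at 0.299, terminal growth 0.0416, discount at r = 0.164.
D_1 = 4.2867
D_2 = 5.5684
D_3 = 7.2334
D_4 = 9.3962
Terminal value at t=4: TV = D_5/(r−g) = 9.7870/(0.164−0.0416) = 79.9595
P₀ = 4.2867/(1+0.164)^1 + 5.5684/(1+0.164)^2 + 7.2334/(1+0.164)^3 + 9.3962/(1+0.164)^4 + 79.9595/(1+0.164)^4 = 61.0546

$61.05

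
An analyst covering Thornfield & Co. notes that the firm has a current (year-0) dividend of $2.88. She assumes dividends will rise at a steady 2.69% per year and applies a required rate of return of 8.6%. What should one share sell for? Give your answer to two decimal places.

$50.04

Gordon growth model: P₀ = D₁/(r − g). D₁ = 2.88 × (1 + 0.0269) = 2.9575.
P₀ = 2.9575 / (0.086 − 0.0269) = 2.9575 / 0.0591 = 50.0418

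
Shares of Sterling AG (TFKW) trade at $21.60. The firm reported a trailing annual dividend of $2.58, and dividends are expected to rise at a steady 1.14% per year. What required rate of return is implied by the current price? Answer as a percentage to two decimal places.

13.22%

Rearranging the constant-growth DDM: r = D₁/P₀ + g.
D₁ = 2.58 × (1 + 0.0114) = 2.6094.
r = 2.6094 / 21.60 + 0.0114 = 0.12081 + 0.0114 = 0.13221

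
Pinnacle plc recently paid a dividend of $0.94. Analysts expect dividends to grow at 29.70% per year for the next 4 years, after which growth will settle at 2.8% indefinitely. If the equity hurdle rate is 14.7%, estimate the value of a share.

Two-stage DDM. Project D₁…D_4 at 0.297, terminal growth 0.028, discount at r = 0.147.
D_1 = 1.2192
D_2 = 1.5813
D_3 = 2.0509
D_4 = 2.6600
Terminal value at t=4: TV = D_5/(r−g) = 2.7345/(0.147−0.028) = 22.9791
P₀ = 1.2192/(1+0.147)^1 + 1.5813/(1+0.147)^2 + 2.0509/(1+0.147)^3 + 2.6600/(1+0.147)^4 + 22.9791/(1+0.147)^4 = 18.4372

$18.44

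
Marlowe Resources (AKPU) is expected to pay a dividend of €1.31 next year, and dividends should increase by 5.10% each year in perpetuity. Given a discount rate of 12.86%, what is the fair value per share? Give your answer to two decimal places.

Gordon growth model: P₀ = D₁/(r − g), with D₁ = 1.31 given directly.
P₀ = 1.3100 / (0.1286 − 0.051) = 1.3100 / 0.0776 = 16.8814

€16.88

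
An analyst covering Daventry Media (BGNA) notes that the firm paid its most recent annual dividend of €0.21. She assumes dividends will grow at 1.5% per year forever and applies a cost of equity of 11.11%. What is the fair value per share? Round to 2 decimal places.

€2.22

Gordon growth model: P₀ = D₁/(r − g). D₁ = 0.21 × (1 + 0.015) = 0.2131.
P₀ = 0.2131 / (0.1111 − 0.015) = 0.2131 / 0.0961 = 2.2180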